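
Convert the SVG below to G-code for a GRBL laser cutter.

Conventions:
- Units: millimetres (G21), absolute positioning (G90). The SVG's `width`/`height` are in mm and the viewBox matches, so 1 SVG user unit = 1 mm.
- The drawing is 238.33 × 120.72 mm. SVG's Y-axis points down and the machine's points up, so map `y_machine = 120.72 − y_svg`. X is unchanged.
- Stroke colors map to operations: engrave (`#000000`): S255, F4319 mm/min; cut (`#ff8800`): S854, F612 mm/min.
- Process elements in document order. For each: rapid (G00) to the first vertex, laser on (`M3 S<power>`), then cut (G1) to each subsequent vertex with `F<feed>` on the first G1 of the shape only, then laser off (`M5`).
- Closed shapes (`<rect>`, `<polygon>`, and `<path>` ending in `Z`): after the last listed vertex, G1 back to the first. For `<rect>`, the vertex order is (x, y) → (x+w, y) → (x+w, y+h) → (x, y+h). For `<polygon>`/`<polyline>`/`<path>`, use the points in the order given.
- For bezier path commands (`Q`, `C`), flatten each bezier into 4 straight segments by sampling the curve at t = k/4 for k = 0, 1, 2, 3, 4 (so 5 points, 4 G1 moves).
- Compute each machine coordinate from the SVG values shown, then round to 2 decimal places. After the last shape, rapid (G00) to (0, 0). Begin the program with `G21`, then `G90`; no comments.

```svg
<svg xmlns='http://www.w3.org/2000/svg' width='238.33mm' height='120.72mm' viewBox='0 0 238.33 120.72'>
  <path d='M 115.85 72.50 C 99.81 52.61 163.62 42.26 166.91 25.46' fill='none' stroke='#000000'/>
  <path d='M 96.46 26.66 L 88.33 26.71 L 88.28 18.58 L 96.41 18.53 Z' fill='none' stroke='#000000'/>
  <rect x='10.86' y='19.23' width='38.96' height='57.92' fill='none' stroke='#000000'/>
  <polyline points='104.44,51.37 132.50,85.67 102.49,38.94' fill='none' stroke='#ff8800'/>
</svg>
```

G21
G90
G00 X115.85 Y48.22
M3 S255
G1 X116.60 Y61.60 F4319
G1 X134.13 Y72.90
G1 X155.29 Y83.62
G1 X166.91 Y95.26
M5
G00 X96.46 Y94.06
M3 S255
G1 X88.33 Y94.01 F4319
G1 X88.28 Y102.14
G1 X96.41 Y102.19
G1 X96.46 Y94.06
M5
G00 X10.86 Y101.49
M3 S255
G1 X49.82 Y101.49 F4319
G1 X49.82 Y43.57
G1 X10.86 Y43.57
G1 X10.86 Y101.49
M5
G00 X104.44 Y69.35
M3 S854
G1 X132.50 Y35.05 F612
G1 X102.49 Y81.78
M5
G00 X0.00 Y0.00

1 u = 1 mm; y_m = 120.72 − y.

[1] `<path>` cubic bezier, #000000→engrave S255 F4319: (115.85,48.22) → (116.60,61.60) → (134.13,72.90) → (155.29,83.62) → (166.91,95.26)

[2] `<path>` regular polygon, #000000→engrave S255 F4319: (96.46,94.06) → (88.33,94.01) → (88.28,102.14) → (96.41,102.19) → (96.46,94.06) (closed)

[3] `<rect>` rectangle, #000000→engrave S255 F4319: (10.86,101.49) → (49.82,101.49) → (49.82,43.57) → (10.86,43.57) → (10.86,101.49) (closed)

[4] `<polyline>` open polyline, #ff8800→cut S854 F612: (104.44,69.35) → (132.50,35.05) → (102.49,81.78)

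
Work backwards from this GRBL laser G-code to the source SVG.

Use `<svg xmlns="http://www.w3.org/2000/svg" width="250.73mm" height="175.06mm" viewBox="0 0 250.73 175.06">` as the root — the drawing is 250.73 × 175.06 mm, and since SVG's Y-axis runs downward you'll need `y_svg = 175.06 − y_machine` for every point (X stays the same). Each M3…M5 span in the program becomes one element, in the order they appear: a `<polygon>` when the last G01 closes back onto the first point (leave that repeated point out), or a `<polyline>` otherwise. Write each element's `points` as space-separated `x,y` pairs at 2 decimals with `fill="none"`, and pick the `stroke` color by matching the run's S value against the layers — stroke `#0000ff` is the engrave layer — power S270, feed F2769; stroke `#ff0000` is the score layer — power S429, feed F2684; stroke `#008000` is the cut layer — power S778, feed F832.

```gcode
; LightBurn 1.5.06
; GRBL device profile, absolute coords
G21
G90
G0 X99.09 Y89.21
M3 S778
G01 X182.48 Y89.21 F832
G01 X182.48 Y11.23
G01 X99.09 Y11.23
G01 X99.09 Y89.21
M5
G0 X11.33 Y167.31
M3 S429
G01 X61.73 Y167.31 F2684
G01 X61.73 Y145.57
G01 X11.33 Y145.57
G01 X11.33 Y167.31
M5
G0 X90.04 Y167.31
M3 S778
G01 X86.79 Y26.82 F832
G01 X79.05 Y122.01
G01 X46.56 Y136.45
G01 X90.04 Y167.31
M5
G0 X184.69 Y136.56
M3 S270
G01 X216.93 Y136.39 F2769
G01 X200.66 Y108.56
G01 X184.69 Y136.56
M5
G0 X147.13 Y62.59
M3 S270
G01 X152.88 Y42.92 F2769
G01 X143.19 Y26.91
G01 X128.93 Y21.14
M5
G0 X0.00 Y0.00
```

<svg xmlns="http://www.w3.org/2000/svg" width="250.73mm" height="175.06mm" viewBox="0 0 250.73 175.06">
  <polygon points="99.09,85.85 182.48,85.85 182.48,163.83 99.09,163.83" fill="none" stroke="#008000"/>
  <polygon points="11.33,7.75 61.73,7.75 61.73,29.49 11.33,29.49" fill="none" stroke="#ff0000"/>
  <polygon points="90.04,7.75 86.79,148.24 79.05,53.05 46.56,38.61" fill="none" stroke="#008000"/>
  <polygon points="184.69,38.50 216.93,38.67 200.66,66.50" fill="none" stroke="#0000ff"/>
  <polyline points="147.13,112.47 152.88,132.14 143.19,148.15 128.93,153.92" fill="none" stroke="#0000ff"/>
</svg>

Machine Y-up, SVG Y-down with viewBox height 175.06, so y_svg = 175.06 − y_machine; X carries over.

Run 1: the run's S778 means `#008000` (cut). The run returns to its start, so emit a `<polygon>` with points (Y-flipped): 99.09,85.85 182.48,85.85 182.48,163.83 99.09,163.83.

Run 2: the run's S429 means `#ff0000` (score). The run returns to its start, so emit a `<polygon>` with points (Y-flipped): 11.33,7.75 61.73,7.75 61.73,29.49 11.33,29.49.

Run 3: S778 ⇒ cut layer `#008000`. The run returns to its start, so emit a `<polygon>` with points (Y-flipped): 90.04,7.75 86.79,148.24 79.05,53.05 46.56,38.61.

Run 4: S270 ⇒ engrave layer `#0000ff`. The run returns to its start, so emit a `<polygon>` with points (Y-flipped): 184.69,38.50 216.93,38.67 200.66,66.50.

Run 5: S270 ⇒ engrave layer `#0000ff`. The run is open, so emit a `<polyline>` with points (Y-flipped): 147.13,112.47 152.88,132.14 143.19,148.15 128.93,153.92.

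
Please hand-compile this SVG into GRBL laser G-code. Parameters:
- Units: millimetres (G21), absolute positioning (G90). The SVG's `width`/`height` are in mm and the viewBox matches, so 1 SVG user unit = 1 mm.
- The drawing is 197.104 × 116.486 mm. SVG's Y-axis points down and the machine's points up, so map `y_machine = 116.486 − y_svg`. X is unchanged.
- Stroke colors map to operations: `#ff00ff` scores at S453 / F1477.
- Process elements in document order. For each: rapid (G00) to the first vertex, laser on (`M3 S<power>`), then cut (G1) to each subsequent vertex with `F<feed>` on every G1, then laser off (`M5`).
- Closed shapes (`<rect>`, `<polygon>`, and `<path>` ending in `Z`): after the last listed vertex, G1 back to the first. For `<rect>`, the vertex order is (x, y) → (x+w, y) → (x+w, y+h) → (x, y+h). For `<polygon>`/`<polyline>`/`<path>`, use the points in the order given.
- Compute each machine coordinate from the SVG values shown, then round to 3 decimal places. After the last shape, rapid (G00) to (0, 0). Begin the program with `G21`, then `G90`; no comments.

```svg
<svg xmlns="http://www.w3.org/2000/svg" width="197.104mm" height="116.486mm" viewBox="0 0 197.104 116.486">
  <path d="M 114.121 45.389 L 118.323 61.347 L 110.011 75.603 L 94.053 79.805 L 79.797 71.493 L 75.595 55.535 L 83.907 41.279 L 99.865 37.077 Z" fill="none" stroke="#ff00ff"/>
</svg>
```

G21
G90
G00 X114.121 Y71.097
M3 S453
G1 X118.323 Y55.139 F1477
G1 X110.011 Y40.883 F1477
G1 X94.053 Y36.681 F1477
G1 X79.797 Y44.993 F1477
G1 X75.595 Y60.951 F1477
G1 X83.907 Y75.207 F1477
G1 X99.865 Y79.409 F1477
G1 X114.121 Y71.097 F1477
M5
G00 X0.000 Y0.000

Since the viewBox matches the mm dimensions, user units are millimetres directly. The only transform is the Y-flip y_m = 116.486 − y_svg.

Shape 1 is a regular polygon drawn with `<path>`. Its stroke #ff00ff means score at S453, F1477. After flipping Y the toolpath is (114.121,71.097) → (118.323,55.139) → (110.011,40.883) → (94.053,36.681) → (79.797,44.993) → (75.595,60.951) → (83.907,75.207) → (99.865,79.409) → (114.121,71.097), returning to the start.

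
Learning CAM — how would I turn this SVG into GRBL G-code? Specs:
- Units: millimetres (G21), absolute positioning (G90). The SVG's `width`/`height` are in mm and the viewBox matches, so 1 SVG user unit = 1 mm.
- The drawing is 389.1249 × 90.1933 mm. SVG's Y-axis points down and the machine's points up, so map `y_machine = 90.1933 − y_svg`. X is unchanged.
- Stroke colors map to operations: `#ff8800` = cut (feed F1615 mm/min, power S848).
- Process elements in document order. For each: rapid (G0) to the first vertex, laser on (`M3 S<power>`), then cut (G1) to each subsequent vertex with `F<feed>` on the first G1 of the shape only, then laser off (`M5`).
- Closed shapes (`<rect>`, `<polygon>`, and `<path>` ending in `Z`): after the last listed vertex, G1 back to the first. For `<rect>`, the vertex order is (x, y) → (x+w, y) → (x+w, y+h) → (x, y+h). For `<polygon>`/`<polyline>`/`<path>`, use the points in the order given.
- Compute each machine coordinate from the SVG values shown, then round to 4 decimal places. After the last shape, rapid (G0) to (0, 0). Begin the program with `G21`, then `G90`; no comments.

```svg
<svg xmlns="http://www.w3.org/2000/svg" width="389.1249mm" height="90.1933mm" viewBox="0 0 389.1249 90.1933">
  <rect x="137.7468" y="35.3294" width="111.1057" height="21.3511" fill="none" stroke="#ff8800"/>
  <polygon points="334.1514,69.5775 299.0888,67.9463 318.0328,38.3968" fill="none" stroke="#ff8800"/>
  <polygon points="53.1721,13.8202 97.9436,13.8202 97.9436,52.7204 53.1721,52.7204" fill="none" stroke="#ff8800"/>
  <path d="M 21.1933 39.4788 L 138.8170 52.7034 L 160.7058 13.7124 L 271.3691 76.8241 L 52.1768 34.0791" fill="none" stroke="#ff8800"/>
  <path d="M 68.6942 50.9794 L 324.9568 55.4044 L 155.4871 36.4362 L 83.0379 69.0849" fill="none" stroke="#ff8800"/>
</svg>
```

G21
G90
G0 X137.7468 Y54.8639
M3 S848
G1 X248.8525 Y54.8639 F1615
G1 X248.8525 Y33.5128
G1 X137.7468 Y33.5128
G1 X137.7468 Y54.8639
M5
G0 X334.1514 Y20.6158
M3 S848
G1 X299.0888 Y22.2470 F1615
G1 X318.0328 Y51.7965
G1 X334.1514 Y20.6158
M5
G0 X53.1721 Y76.3731
M3 S848
G1 X97.9436 Y76.3731 F1615
G1 X97.9436 Y37.4729
G1 X53.1721 Y37.4729
G1 X53.1721 Y76.3731
M5
G0 X21.1933 Y50.7145
M3 S848
G1 X138.8170 Y37.4899 F1615
G1 X160.7058 Y76.4809
G1 X271.3691 Y13.3692
G1 X52.1768 Y56.1142
M5
G0 X68.6942 Y39.2139
M3 S848
G1 X324.9568 Y34.7889 F1615
G1 X155.4871 Y53.7571
G1 X83.0379 Y21.1084
M5
G0 X0.0000 Y0.0000

Since the viewBox matches the mm dimensions, user units are millimetres directly. The only transform is the Y-flip y_m = 90.1933 − y_svg.

Shape 1 is a rectangle drawn with `<rect>`. Its stroke #ff8800 means cut at S848, F1615. After flipping Y the toolpath is (137.7468,54.8639) → (248.8525,54.8639) → (248.8525,33.5128) → (137.7468,33.5128) → (137.7468,54.8639), returning to the start.

Shape 2 is a regular polygon drawn with `<polygon>`. Its stroke #ff8800 means cut at S848, F1615. After flipping Y the toolpath is (334.1514,20.6158) → (299.0888,22.2470) → (318.0328,51.7965) → (334.1514,20.6158), returning to the start.

Shape 3 is a rectangle drawn with `<polygon>`. Its stroke #ff8800 means cut at S848, F1615. After flipping Y the toolpath is (53.1721,76.3731) → (97.9436,76.3731) → (97.9436,37.4729) → (53.1721,37.4729) → (53.1721,76.3731), returning to the start.

Shape 4 is a open polyline drawn with `<path>`. Its stroke #ff8800 means cut at S848, F1615. After flipping Y the toolpath is (21.1933,50.7145) → (138.8170,37.4899) → (160.7058,76.4809) → (271.3691,13.3692) → (52.1768,56.1142).

Shape 5 is a open polyline drawn with `<path>`. Its stroke #ff8800 means cut at S848, F1615. After flipping Y the toolpath is (68.6942,39.2139) → (324.9568,34.7889) → (155.4871,53.7571) → (83.0379,21.1084).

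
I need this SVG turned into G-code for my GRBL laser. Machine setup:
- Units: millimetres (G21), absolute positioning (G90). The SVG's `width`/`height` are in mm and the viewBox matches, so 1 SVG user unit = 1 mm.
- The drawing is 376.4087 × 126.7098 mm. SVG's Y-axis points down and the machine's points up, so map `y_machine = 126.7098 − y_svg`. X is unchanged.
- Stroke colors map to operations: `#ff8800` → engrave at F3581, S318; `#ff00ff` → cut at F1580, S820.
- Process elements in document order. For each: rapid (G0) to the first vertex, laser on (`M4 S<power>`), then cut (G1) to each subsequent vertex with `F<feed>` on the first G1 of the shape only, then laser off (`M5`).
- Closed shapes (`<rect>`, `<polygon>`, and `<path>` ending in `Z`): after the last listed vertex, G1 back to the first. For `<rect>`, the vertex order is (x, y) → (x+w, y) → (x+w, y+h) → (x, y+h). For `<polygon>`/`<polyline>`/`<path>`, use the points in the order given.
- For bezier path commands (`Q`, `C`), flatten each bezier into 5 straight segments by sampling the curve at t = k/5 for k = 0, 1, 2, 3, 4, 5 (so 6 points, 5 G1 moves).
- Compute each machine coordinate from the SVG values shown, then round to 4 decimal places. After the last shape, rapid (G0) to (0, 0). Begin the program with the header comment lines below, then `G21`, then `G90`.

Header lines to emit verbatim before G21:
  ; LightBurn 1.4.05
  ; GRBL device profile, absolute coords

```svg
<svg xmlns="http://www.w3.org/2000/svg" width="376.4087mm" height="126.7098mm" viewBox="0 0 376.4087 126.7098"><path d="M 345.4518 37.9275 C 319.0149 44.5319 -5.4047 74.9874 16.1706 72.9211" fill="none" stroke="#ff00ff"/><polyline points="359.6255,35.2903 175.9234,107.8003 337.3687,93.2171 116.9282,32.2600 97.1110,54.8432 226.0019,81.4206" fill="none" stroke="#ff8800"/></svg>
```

; LightBurn 1.4.05
; GRBL device profile, absolute coords
G21
G90
G0 X345.4518 Y88.7823
M4 S820
G1 X298.9836 Y82.4085 F1580
G1 X211.9104 Y73.0164
G1 X115.1432 Y63.3117
G1 X39.5930 Y56.0006
G1 X16.1706 Y53.7887
M5
G0 X359.6255 Y91.4195
M4 S318
G1 X175.9234 Y18.9095 F3581
G1 X337.3687 Y33.4927
G1 X116.9282 Y94.4498
G1 X97.1110 Y71.8666
G1 X226.0019 Y45.2892
M5
G0 X0.0000 Y0.0000

1 u = 1 mm; y_m = 126.7098 − y.

[1] `<path>` cubic bezier, #ff00ff→cut S820 F1580: (345.4518,88.7823) → (298.9836,82.4085) → (211.9104,73.0164) → (115.1432,63.3117) → (39.5930,56.0006) → (16.1706,53.7887)

[2] `<polyline>` open polyline, #ff8800→engrave S318 F3581: (359.6255,91.4195) → (175.9234,18.9095) → (337.3687,33.4927) → (116.9282,94.4498) → (97.1110,71.8666) → (226.0019,45.2892)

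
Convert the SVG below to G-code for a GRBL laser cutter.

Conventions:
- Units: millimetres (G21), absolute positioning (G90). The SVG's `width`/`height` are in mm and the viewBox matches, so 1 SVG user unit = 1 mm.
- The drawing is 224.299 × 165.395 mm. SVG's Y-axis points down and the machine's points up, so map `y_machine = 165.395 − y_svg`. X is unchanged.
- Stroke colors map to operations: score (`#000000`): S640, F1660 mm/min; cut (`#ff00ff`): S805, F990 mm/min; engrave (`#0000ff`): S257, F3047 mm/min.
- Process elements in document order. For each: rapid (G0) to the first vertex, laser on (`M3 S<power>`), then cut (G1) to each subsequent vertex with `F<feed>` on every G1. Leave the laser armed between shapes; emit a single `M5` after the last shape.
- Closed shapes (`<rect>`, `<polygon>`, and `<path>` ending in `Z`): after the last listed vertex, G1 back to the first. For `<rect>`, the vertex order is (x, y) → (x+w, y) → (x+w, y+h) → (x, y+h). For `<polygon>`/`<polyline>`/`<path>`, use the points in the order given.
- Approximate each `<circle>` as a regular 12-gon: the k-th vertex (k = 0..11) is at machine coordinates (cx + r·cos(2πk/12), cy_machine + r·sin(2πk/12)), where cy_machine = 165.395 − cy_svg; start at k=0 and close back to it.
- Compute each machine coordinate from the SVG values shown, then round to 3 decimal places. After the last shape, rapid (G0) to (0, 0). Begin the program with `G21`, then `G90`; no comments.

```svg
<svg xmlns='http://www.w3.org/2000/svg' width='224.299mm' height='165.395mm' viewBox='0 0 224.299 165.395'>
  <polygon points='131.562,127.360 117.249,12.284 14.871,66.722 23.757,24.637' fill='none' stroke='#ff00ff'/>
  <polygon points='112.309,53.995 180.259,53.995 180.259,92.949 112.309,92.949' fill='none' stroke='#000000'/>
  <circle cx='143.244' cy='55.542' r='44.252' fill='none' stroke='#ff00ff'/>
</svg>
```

viewBox `0 0 224.299 165.395` with mm width/height → 1 unit = 1 mm. Flip: y_m = 165.395 − y_svg.

**Shape 1** — `<polygon>` closed polygon, stroke `#ff00ff` → cut (S805, F990). Machine vertices: (131.562,38.035) → (117.249,153.111) → (14.871,98.673) → (23.757,140.758) → (131.562,38.035). Closed: final G1 returns to the first vertex.

**Shape 2** — `<polygon>` rectangle, stroke `#000000` → score (S640, F1660). Machine vertices: (112.309,111.400) → (180.259,111.400) → (180.259,72.446) → (112.309,72.446) → (112.309,111.400). Closed: final G1 returns to the first vertex.

**Shape 3** — `<circle>` circle, stroke `#ff00ff` → cut (S805, F990). Machine vertices: (187.496,109.853) → (181.567,131.979) → (165.370,148.176) → (143.244,154.105) → (121.118,148.176) → (104.921,131.979) → (98.992,109.853) → (104.921,87.727) → (121.118,71.530) → (143.244,65.601) → (165.370,71.530) → (181.567,87.727) → (187.496,109.853). Closed: final G1 returns to the first vertex.

G21
G90
G0 X131.562 Y38.035
M3 S805
G1 X117.249 Y153.111 F990
G1 X14.871 Y98.673 F990
G1 X23.757 Y140.758 F990
G1 X131.562 Y38.035 F990
G0 X112.309 Y111.400
M3 S640
G1 X180.259 Y111.400 F1660
G1 X180.259 Y72.446 F1660
G1 X112.309 Y72.446 F1660
G1 X112.309 Y111.400 F1660
G0 X187.496 Y109.853
M3 S805
G1 X181.567 Y131.979 F990
G1 X165.370 Y148.176 F990
G1 X143.244 Y154.105 F990
G1 X121.118 Y148.176 F990
G1 X104.921 Y131.979 F990
G1 X98.992 Y109.853 F990
G1 X104.921 Y87.727 F990
G1 X121.118 Y71.530 F990
G1 X143.244 Y65.601 F990
G1 X165.370 Y71.530 F990
G1 X181.567 Y87.727 F990
G1 X187.496 Y109.853 F990
M5
G0 X0.000 Y0.000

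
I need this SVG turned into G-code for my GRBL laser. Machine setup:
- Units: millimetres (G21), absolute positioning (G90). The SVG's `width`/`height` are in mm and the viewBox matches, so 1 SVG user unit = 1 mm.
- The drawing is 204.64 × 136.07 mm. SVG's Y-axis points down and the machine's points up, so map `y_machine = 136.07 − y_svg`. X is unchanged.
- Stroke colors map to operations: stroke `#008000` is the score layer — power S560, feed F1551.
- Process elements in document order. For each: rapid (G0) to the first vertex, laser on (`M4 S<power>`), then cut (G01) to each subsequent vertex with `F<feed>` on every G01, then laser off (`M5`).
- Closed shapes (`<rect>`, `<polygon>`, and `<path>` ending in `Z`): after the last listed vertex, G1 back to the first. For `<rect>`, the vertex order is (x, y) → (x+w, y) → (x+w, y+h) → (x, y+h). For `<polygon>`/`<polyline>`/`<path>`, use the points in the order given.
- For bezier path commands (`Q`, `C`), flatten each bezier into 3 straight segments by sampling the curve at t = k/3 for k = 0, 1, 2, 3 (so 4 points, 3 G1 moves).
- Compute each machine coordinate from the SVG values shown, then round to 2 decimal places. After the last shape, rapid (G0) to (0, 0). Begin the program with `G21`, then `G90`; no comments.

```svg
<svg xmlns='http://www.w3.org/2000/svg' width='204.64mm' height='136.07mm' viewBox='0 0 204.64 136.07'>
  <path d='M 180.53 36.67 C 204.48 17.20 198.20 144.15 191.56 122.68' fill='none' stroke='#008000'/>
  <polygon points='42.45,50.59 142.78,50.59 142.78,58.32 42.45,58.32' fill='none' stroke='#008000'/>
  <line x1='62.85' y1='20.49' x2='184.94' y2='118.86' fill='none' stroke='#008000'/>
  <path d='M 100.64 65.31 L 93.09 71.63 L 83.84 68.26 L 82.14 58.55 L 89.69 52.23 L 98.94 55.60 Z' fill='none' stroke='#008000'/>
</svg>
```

G21
G90
G0 X180.53 Y99.40
M4 S560
G01 X195.51 Y80.98 F1551
G01 X196.97 Y30.47 F1551
G01 X191.56 Y13.39 F1551
M5
G0 X42.45 Y85.48
M4 S560
G01 X142.78 Y85.48 F1551
G01 X142.78 Y77.75 F1551
G01 X42.45 Y77.75 F1551
G01 X42.45 Y85.48 F1551
M5
G0 X62.85 Y115.58
M4 S560
G01 X184.94 Y17.21 F1551
M5
G0 X100.64 Y70.76
M4 S560
G01 X93.09 Y64.44 F1551
G01 X83.84 Y67.81 F1551
G01 X82.14 Y77.52 F1551
G01 X89.69 Y83.84 F1551
G01 X98.94 Y80.47 F1551
G01 X100.64 Y70.76 F1551
M5
G0 X0.00 Y0.00

viewBox `0 0 204.64 136.07` with mm width/height → 1 unit = 1 mm. Flip: y_m = 136.07 − y_svg.

**Shape 1** — `<path>` cubic bezier, stroke `#008000` → score (S560, F1551). Control points (SVG): P0=(180.53,36.67), P1=(204.48,17.20), P2=(198.20,144.15), P3=(191.56,122.68); sampled at t=k/3. Machine vertices: (180.53,99.40) → (195.51,80.98) → (196.97,30.47) → (191.56,13.39). Open path.

**Shape 2** — `<polygon>` rectangle, stroke `#008000` → score (S560, F1551). Machine vertices: (42.45,85.48) → (142.78,85.48) → (142.78,77.75) → (42.45,77.75) → (42.45,85.48). Closed: final G1 returns to the first vertex.

**Shape 3** — `<line>` line segment, stroke `#008000` → score (S560, F1551). Machine vertices: (62.85,115.58) → (184.94,17.21). Open path.

**Shape 4** — `<path>` regular polygon, stroke `#008000` → score (S560, F1551). Machine vertices: (100.64,70.76) → (93.09,64.44) → (83.84,67.81) → (82.14,77.52) → (89.69,83.84) → (98.94,80.47) → (100.64,70.76). Closed: final G1 returns to the first vertex.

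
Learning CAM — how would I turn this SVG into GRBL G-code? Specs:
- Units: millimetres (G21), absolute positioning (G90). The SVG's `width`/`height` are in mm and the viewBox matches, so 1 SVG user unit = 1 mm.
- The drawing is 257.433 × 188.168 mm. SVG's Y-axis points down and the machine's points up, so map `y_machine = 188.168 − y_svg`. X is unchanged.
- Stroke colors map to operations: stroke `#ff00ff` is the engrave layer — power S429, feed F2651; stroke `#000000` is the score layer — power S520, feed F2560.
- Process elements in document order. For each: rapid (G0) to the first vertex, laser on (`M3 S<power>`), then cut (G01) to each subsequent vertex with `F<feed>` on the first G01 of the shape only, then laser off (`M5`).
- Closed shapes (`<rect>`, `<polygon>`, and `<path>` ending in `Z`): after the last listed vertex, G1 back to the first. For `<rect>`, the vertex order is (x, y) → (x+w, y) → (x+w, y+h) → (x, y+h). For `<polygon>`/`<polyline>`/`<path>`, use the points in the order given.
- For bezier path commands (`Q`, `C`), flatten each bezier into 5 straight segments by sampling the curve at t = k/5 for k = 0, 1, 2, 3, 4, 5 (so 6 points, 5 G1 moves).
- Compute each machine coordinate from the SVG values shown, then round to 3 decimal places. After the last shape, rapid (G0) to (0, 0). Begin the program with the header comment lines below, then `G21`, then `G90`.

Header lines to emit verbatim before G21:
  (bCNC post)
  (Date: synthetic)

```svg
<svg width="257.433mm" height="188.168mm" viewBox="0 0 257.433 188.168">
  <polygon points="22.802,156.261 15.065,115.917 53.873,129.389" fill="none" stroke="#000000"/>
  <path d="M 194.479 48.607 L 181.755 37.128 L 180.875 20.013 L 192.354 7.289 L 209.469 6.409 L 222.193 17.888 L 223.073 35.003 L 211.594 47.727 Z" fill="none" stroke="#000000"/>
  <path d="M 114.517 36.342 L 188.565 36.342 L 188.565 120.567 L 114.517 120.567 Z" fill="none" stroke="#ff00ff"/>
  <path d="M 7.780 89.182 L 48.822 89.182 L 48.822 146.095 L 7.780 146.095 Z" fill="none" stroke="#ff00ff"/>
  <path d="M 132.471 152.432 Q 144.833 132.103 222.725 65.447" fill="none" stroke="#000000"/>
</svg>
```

(bCNC post)
(Date: synthetic)
G21
G90
G0 X22.802 Y31.907
M3 S520
G01 X15.065 Y72.251 F2560
G01 X53.873 Y58.779
G01 X22.802 Y31.907
M5
G0 X194.479 Y139.561
M3 S520
G01 X181.755 Y151.040 F2560
G01 X180.875 Y168.155
G01 X192.354 Y180.879
G01 X209.469 Y181.759
G01 X222.193 Y170.280
G01 X223.073 Y153.165
G01 X211.594 Y140.441
G01 X194.479 Y139.561
M5
G0 X114.517 Y151.826
M3 S429
G01 X188.565 Y151.826 F2651
G01 X188.565 Y67.601
G01 X114.517 Y67.601
G01 X114.517 Y151.826
M5
G0 X7.780 Y98.986
M3 S429
G01 X48.822 Y98.986 F2651
G01 X48.822 Y42.073
G01 X7.780 Y42.073
G01 X7.780 Y98.986
M5
G0 X132.471 Y35.736
M3 S520
G01 X140.037 Y45.721 F2560
G01 X152.845 Y59.412
G01 X170.896 Y76.809
G01 X194.189 Y97.912
G01 X222.725 Y122.721
M5
G0 X0.000 Y0.000

viewBox `0 0 257.433 188.168` with mm width/height → 1 unit = 1 mm. Flip: y_m = 188.168 − y_svg.

**Shape 1** — `<polygon>` regular polygon, stroke `#000000` → score (S520, F2560). Machine vertices: (22.802,31.907) → (15.065,72.251) → (53.873,58.779) → (22.802,31.907). Closed: final G1 returns to the first vertex.

**Shape 2** — `<path>` regular polygon, stroke `#000000` → score (S520, F2560). Machine vertices: (194.479,139.561) → (181.755,151.040) → (180.875,168.155) → (192.354,180.879) → (209.469,181.759) → (222.193,170.280) → (223.073,153.165) → (211.594,140.441) → (194.479,139.561). Closed: final G1 returns to the first vertex.

**Shape 3** — `<path>` rectangle, stroke `#ff00ff` → engrave (S429, F2651). Machine vertices: (114.517,151.826) → (188.565,151.826) → (188.565,67.601) → (114.517,67.601) → (114.517,151.826). Closed: final G1 returns to the first vertex.

**Shape 4** — `<path>` rectangle, stroke `#ff00ff` → engrave (S429, F2651). Machine vertices: (7.780,98.986) → (48.822,98.986) → (48.822,42.073) → (7.780,42.073) → (7.780,98.986). Closed: final G1 returns to the first vertex.

**Shape 5** — `<path>` quadratic bezier, stroke `#000000` → score (S520, F2560). Control points (SVG): P0=(132.471,152.432), P1=(144.833,132.103), P2=(222.725,65.447); sampled at t=k/5. Machine vertices: (132.471,35.736) → (140.037,45.721) → (152.845,59.412) → (170.896,76.809) → (194.189,97.912) → (222.725,122.721). Open path.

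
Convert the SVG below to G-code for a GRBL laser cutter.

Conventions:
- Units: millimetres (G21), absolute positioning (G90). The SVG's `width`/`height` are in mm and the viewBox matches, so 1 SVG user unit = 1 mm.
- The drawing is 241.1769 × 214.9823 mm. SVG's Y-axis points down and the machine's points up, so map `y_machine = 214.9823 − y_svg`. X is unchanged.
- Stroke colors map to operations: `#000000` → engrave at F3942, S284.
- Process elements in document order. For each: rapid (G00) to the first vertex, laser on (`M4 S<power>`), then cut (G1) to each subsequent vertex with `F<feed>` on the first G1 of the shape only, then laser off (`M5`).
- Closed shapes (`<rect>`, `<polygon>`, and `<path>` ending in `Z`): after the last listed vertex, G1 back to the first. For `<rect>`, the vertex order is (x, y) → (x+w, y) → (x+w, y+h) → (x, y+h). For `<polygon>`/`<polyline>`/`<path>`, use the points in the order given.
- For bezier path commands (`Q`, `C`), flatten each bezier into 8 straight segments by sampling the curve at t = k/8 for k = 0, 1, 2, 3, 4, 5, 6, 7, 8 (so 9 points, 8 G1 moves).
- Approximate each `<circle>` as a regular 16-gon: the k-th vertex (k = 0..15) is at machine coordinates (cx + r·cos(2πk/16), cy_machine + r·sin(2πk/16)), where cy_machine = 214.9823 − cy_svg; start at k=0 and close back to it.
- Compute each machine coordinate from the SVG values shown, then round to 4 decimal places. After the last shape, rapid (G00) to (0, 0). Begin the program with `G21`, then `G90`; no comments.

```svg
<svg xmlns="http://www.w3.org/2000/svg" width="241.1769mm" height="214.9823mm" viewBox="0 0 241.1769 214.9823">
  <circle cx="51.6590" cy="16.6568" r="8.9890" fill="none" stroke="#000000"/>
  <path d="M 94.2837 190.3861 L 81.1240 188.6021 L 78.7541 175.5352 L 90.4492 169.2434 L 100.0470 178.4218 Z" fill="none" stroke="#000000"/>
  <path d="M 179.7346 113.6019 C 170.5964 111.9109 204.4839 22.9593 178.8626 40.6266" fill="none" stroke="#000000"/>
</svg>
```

G21
G90
G00 X60.6480 Y198.3255
M4 S284
G1 X59.9638 Y201.7654 F3942
G1 X58.0152 Y204.6817
G1 X55.0989 Y206.6303
G1 X51.6590 Y207.3145
G1 X48.2191 Y206.6303
G1 X45.3028 Y204.6817
G1 X43.3542 Y201.7654
G1 X42.6700 Y198.3255
G1 X43.3542 Y194.8856
G1 X45.3028 Y191.9693
G1 X48.2191 Y190.0207
G1 X51.6590 Y189.3365
G1 X55.0989 Y190.0207
G1 X58.0152 Y191.9693
G1 X59.9638 Y194.8856
G1 X60.6480 Y198.3255
M5
G00 X94.2837 Y24.5962
M4 S284
G1 X81.1240 Y26.3802 F3942
G1 X78.7541 Y39.4471
G1 X90.4492 Y45.7389
G1 X100.0470 Y36.5605
G1 X94.2837 Y24.5962
M5
G00 X179.7346 Y101.3804
M4 S284
G1 X178.1243 Y105.7262 F3942
G1 X179.3462 Y115.9806
G1 X182.1985 Y129.8717
G1 X185.4798 Y145.1274
G1 X187.9884 Y159.4757
G1 X188.5228 Y170.6445
G1 X185.8814 Y176.3618
G1 X178.8626 Y174.3557
M5
G00 X0.0000 Y0.0000

1 u = 1 mm; y_m = 214.9823 − y.

[1] `<circle>` circle, #000000→engrave S284 F3942: (60.6480,198.3255) → (59.9638,201.7654) → (58.0152,204.6817) → (55.0989,206.6303) → (51.6590,207.3145) → (48.2191,206.6303) → (45.3028,204.6817) → (43.3542,201.7654) → (42.6700,198.3255) → (43.3542,194.8856) → (45.3028,191.9693) → (48.2191,190.0207) → (51.6590,189.3365) → (55.0989,190.0207) → (58.0152,191.9693) → (59.9638,194.8856) → (60.6480,198.3255) (closed)

[2] `<path>` regular polygon, #000000→engrave S284 F3942: (94.2837,24.5962) → (81.1240,26.3802) → (78.7541,39.4471) → (90.4492,45.7389) → (100.0470,36.5605) → (94.2837,24.5962) (closed)

[3] `<path>` cubic bezier, #000000→engrave S284 F3942: (179.7346,101.3804) → (178.1243,105.7262) → (179.3462,115.9806) → (182.1985,129.8717) → (185.4798,145.1274) → (187.9884,159.4757) → (188.5228,170.6445) → (185.8814,176.3618) → (178.8626,174.3557)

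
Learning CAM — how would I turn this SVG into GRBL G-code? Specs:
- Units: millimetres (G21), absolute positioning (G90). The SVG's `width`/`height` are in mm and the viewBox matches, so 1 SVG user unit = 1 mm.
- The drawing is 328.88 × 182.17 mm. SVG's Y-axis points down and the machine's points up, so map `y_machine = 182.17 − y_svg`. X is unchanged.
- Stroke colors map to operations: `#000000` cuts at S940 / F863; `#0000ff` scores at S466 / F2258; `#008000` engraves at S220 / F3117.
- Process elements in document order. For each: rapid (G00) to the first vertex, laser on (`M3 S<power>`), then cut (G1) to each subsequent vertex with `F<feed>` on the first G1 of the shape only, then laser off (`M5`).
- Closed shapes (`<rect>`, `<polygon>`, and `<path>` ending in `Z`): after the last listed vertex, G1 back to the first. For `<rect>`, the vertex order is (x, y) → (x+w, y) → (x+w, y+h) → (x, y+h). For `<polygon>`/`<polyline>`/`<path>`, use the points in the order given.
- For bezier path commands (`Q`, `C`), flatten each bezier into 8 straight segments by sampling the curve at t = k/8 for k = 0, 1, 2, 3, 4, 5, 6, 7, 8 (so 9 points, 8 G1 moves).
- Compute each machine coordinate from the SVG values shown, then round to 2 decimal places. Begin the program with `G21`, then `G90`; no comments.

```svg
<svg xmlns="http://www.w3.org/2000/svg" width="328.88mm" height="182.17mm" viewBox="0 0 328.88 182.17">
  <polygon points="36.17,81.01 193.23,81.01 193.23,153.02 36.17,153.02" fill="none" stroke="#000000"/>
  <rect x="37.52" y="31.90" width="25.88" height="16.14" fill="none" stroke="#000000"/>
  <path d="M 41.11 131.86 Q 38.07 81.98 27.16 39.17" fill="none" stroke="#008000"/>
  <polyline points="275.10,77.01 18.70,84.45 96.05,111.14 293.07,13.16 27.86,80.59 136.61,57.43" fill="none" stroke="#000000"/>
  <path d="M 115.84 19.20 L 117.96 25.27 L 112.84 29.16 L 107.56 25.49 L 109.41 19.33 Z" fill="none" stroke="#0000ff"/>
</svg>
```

viewBox `0 0 328.88 182.17` with mm width/height → 1 unit = 1 mm. Flip: y_m = 182.17 − y_svg.

**Shape 1** — `<polygon>` rectangle, stroke `#000000` → cut (S940, F863). Machine vertices: (36.17,101.16) → (193.23,101.16) → (193.23,29.15) → (36.17,29.15) → (36.17,101.16). Closed: final G1 returns to the first vertex.

**Shape 2** — `<rect>` rectangle, stroke `#000000` → cut (S940, F863). Machine vertices: (37.52,150.27) → (63.40,150.27) → (63.40,134.13) → (37.52,134.13) → (37.52,150.27). Closed: final G1 returns to the first vertex.

**Shape 3** — `<path>` quadratic bezier, stroke `#008000` → engrave (S220, F3117). Control points (SVG): P0=(41.11,131.86), P1=(38.07,81.98), P2=(27.16,39.17); sampled at t=k/8. Machine vertices: (41.11,50.31) → (40.23,62.67) → (39.10,74.81) → (37.72,86.73) → (36.10,98.42) → (34.24,109.90) → (32.12,121.15) → (29.76,132.19) → (27.16,143.00). Open path.

**Shape 4** — `<polyline>` open polyline, stroke `#000000` → cut (S940, F863). Machine vertices: (275.10,105.16) → (18.70,97.72) → (96.05,71.03) → (293.07,169.01) → (27.86,101.58) → (136.61,124.74). Open path.

**Shape 5** — `<path>` regular polygon, stroke `#0000ff` → score (S466, F2258). Machine vertices: (115.84,162.97) → (117.96,156.90) → (112.84,153.01) → (107.56,156.68) → (109.41,162.84) → (115.84,162.97). Closed: final G1 returns to the first vertex.

G21
G90
G00 X36.17 Y101.16
M3 S940
G1 X193.23 Y101.16 F863
G1 X193.23 Y29.15
G1 X36.17 Y29.15
G1 X36.17 Y101.16
M5
G00 X37.52 Y150.27
M3 S940
G1 X63.40 Y150.27 F863
G1 X63.40 Y134.13
G1 X37.52 Y134.13
G1 X37.52 Y150.27
M5
G00 X41.11 Y50.31
M3 S220
G1 X40.23 Y62.67 F3117
G1 X39.10 Y74.81
G1 X37.72 Y86.73
G1 X36.10 Y98.42
G1 X34.24 Y109.90
G1 X32.12 Y121.15
G1 X29.76 Y132.19
G1 X27.16 Y143.00
M5
G00 X275.10 Y105.16
M3 S940
G1 X18.70 Y97.72 F863
G1 X96.05 Y71.03
G1 X293.07 Y169.01
G1 X27.86 Y101.58
G1 X136.61 Y124.74
M5
G00 X115.84 Y162.97
M3 S466
G1 X117.96 Y156.90 F2258
G1 X112.84 Y153.01
G1 X107.56 Y156.68
G1 X109.41 Y162.84
G1 X115.84 Y162.97
M5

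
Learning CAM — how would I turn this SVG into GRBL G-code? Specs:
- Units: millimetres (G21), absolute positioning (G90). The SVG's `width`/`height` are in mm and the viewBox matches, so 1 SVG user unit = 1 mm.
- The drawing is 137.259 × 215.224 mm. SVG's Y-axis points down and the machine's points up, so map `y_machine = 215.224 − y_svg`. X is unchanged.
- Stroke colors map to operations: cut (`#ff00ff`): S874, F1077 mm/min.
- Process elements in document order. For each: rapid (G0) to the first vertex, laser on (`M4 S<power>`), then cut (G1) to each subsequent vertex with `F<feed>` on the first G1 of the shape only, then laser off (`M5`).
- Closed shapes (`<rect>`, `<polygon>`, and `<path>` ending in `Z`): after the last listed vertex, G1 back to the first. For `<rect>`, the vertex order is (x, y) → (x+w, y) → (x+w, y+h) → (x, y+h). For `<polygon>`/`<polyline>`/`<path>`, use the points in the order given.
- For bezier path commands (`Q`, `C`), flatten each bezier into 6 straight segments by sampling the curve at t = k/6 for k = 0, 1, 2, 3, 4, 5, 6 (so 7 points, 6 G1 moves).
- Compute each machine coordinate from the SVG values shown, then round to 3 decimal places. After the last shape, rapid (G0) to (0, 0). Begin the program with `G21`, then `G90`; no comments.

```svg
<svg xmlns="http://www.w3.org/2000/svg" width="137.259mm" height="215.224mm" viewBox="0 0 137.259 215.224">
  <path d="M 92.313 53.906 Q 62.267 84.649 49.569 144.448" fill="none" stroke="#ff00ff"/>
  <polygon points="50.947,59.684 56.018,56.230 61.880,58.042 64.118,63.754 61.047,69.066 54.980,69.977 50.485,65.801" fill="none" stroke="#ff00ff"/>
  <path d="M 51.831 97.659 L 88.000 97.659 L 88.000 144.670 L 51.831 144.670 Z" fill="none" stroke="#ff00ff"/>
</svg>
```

G21
G90
G0 X92.313 Y161.318
M4 S874
G1 X82.780 Y150.263 F1077
G1 X74.210 Y137.594
G1 X66.604 Y123.311
G1 X59.962 Y107.414
G1 X54.284 Y89.902
G1 X49.569 Y70.776
M5
G0 X50.947 Y155.540
M4 S874
G1 X56.018 Y158.994 F1077
G1 X61.880 Y157.182
G1 X64.118 Y151.470
G1 X61.047 Y146.158
G1 X54.980 Y145.247
G1 X50.485 Y149.423
G1 X50.947 Y155.540
M5
G0 X51.831 Y117.565
M4 S874
G1 X88.000 Y117.565 F1077
G1 X88.000 Y70.554
G1 X51.831 Y70.554
G1 X51.831 Y117.565
M5
G0 X0.000 Y0.000

Since the viewBox matches the mm dimensions, user units are millimetres directly. The only transform is the Y-flip y_m = 215.224 − y_svg.

Shape 1 is a quadratic bezier drawn with `<path>`. Its stroke #ff00ff means cut at S874, F1077. After flipping Y the toolpath is (92.313,161.318) → (82.780,150.263) → (74.210,137.594) → (66.604,123.311) → (59.962,107.414) → (54.284,89.902) → (49.569,70.776).

Shape 2 is a regular polygon drawn with `<polygon>`. Its stroke #ff00ff means cut at S874, F1077. After flipping Y the toolpath is (50.947,155.540) → (56.018,158.994) → (61.880,157.182) → (64.118,151.470) → (61.047,146.158) → (54.980,145.247) → (50.485,149.423) → (50.947,155.540), returning to the start.

Shape 3 is a rectangle drawn with `<path>`. Its stroke #ff00ff means cut at S874, F1077. After flipping Y the toolpath is (51.831,117.565) → (88.000,117.565) → (88.000,70.554) → (51.831,70.554) → (51.831,117.565), returning to the start.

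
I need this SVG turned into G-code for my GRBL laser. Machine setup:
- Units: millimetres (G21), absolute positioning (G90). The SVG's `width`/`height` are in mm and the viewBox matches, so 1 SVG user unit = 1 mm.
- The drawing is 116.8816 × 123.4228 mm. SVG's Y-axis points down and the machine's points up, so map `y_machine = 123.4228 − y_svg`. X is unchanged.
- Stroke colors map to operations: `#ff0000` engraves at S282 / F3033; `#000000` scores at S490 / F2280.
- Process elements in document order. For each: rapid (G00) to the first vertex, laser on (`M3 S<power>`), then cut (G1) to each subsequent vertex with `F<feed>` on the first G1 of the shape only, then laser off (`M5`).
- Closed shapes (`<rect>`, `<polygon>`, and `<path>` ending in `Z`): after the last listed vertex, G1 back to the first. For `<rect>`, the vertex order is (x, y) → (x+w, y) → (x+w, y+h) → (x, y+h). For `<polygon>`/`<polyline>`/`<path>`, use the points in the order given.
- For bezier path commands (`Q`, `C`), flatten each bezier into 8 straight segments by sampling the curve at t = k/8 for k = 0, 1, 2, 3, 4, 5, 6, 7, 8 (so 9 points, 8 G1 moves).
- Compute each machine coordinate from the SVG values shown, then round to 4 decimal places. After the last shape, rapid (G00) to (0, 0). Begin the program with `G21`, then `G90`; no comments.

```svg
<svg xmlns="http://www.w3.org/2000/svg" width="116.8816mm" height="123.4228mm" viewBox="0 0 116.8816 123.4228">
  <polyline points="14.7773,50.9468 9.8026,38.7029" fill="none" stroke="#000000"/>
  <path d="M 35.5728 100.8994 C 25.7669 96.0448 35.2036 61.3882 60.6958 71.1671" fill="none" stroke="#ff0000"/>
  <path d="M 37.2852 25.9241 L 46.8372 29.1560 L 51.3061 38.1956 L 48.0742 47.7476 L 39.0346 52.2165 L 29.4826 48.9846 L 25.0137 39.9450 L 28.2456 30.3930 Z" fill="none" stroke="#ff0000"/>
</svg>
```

G21
G90
G00 X14.7773 Y72.4760
M3 S490
G1 X9.8026 Y84.7199 F2280
M5
G00 X35.5728 Y22.5234
M3 S282
G1 X32.7914 Y25.5958 F3033
G1 X31.7766 Y30.5923
G1 X32.4911 Y36.6427
G1 X34.8975 Y42.8771
G1 X38.9586 Y48.4256
G1 X44.6369 Y52.4182
G1 X51.8951 Y53.9849
G1 X60.6958 Y52.2557
M5
G00 X37.2852 Y97.4987
M3 S282
G1 X46.8372 Y94.2668 F3033
G1 X51.3061 Y85.2272
G1 X48.0742 Y75.6752
G1 X39.0346 Y71.2063
G1 X29.4826 Y74.4382
G1 X25.0137 Y83.4778
G1 X28.2456 Y93.0298
G1 X37.2852 Y97.4987
M5
G00 X0.0000 Y0.0000

Since the viewBox matches the mm dimensions, user units are millimetres directly. The only transform is the Y-flip y_m = 123.4228 − y_svg.

Shape 1 is a line segment drawn with `<polyline>`. Its stroke #000000 means score at S490, F2280. After flipping Y the toolpath is (14.7773,72.4760) → (9.8026,84.7199).

Shape 2 is a cubic bezier drawn with `<path>`. Its stroke #ff0000 means engrave at S282, F3033. After flipping Y the toolpath is (35.5728,22.5234) → (32.7914,25.5958) → (31.7766,30.5923) → (32.4911,36.6427) → (34.8975,42.8771) → (38.9586,48.4256) → (44.6369,52.4182) → (51.8951,53.9849) → (60.6958,52.2557).

Shape 3 is a regular polygon drawn with `<path>`. Its stroke #ff0000 means engrave at S282, F3033. After flipping Y the toolpath is (37.2852,97.4987) → (46.8372,94.2668) → (51.3061,85.2272) → (48.0742,75.6752) → (39.0346,71.2063) → (29.4826,74.4382) → (25.0137,83.4778) → (28.2456,93.0298) → (37.2852,97.4987), returning to the start.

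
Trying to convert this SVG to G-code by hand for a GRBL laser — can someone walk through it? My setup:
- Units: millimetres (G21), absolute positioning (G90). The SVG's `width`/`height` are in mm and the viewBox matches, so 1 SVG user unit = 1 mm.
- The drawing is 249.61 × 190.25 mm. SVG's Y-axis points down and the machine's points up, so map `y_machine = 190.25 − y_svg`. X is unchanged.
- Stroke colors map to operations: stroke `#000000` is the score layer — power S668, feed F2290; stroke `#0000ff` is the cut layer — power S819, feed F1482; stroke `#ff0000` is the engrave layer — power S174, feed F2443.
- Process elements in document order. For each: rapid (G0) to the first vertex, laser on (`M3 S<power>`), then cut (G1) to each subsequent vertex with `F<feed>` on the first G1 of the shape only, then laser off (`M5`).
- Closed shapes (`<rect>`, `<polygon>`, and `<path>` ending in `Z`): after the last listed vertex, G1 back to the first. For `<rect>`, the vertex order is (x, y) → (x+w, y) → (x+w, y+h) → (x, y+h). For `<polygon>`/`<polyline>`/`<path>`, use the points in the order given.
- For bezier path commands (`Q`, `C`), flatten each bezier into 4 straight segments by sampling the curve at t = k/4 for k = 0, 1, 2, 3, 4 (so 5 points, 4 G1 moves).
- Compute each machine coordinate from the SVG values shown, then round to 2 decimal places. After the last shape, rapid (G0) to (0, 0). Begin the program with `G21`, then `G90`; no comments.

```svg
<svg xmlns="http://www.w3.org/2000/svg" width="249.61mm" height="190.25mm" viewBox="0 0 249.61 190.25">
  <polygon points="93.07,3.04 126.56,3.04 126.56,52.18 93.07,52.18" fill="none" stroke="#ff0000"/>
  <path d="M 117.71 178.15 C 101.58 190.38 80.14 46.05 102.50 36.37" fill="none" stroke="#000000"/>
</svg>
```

G21
G90
G0 X93.07 Y187.21
M3 S174
G1 X126.56 Y187.21 F2443
G1 X126.56 Y138.07
G1 X93.07 Y138.07
G1 X93.07 Y187.21
M5
G0 X117.71 Y12.10
M3 S668
G1 X105.38 Y27.73 F2290
G1 X95.67 Y74.77
G1 X93.18 Y125.92
G1 X102.50 Y153.88
M5
G0 X0.00 Y0.00

viewBox `0 0 249.61 190.25` with mm width/height → 1 unit = 1 mm. Flip: y_m = 190.25 − y_svg.

**Shape 1** — `<polygon>` rectangle, stroke `#ff0000` → engrave (S174, F2443). Machine vertices: (93.07,187.21) → (126.56,187.21) → (126.56,138.07) → (93.07,138.07) → (93.07,187.21). Closed: final G1 returns to the first vertex.

**Shape 2** — `<path>` cubic bezier, stroke `#000000` → score (S668, F2290). Control points (SVG): P0=(117.71,178.15), P1=(101.58,190.38), P2=(80.14,46.05), P3=(102.50,36.37); sampled at t=k/4. Machine vertices: (117.71,12.10) → (105.38,27.73) → (95.67,74.77) → (93.18,125.92) → (102.50,153.88). Open path.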